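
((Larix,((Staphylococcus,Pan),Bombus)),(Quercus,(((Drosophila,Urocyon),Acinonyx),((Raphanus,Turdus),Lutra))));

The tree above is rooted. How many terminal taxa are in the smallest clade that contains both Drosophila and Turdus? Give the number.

6

The MRCA of Drosophila and Turdus is the node subtending (((Drosophila,Urocyon),Acinonyx),((Raphanus,Turdus),Lutra)).
That clade contains 6 terminal taxa: Acinonyx, Drosophila, Lutra, Raphanus, Turdus, Urocyon.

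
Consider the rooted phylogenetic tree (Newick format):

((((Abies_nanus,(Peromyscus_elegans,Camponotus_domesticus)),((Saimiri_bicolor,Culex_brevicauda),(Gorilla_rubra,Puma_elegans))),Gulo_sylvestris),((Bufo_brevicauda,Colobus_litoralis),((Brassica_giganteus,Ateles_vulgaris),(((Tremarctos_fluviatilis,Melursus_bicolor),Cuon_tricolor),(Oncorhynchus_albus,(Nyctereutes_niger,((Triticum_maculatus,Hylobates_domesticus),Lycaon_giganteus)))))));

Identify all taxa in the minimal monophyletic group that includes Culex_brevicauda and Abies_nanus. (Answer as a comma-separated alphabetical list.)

Tracing Culex_brevicauda: it sits inside (Saimiri_bicolor,Culex_brevicauda).
Tracing Abies_nanus: it sits inside (Abies_nanus,(Peromyscus_elegans,Camponotus_domesticus)).
The smallest clade enclosing both is ((Abies_nanus,(Peromyscus_elegans,Camponotus_domesticus)),((Saimiri_bicolor,Culex_brevicauda),(Gorilla_rubra,Puma_elegans))); the answer is its 7 terminal taxa in alphabetical order.

Abies_nanus, Camponotus_domesticus, Culex_brevicauda, Gorilla_rubra, Peromyscus_elegans, Puma_elegans, Saimiri_bicolor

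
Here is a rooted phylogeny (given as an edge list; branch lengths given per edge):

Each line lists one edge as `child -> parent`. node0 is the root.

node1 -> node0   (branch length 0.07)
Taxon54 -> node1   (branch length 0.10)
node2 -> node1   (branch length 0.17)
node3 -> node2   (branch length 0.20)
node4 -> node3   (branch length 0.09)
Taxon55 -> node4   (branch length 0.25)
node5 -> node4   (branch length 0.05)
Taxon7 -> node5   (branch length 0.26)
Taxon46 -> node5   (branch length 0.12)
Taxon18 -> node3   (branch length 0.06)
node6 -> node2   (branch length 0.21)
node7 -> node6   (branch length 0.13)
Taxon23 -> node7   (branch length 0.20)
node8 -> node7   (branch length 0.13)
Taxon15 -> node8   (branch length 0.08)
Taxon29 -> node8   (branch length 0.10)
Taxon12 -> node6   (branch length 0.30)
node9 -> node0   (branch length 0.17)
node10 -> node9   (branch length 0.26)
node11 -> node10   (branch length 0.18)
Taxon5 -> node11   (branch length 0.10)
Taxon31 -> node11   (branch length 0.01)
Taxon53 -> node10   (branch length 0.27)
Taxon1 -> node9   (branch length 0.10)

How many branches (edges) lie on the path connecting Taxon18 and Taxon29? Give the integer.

The MRCA of Taxon18 and Taxon29 is the node subtending (((Taxon55,(Taxon7,Taxon46)),Taxon18),((Taxon23,(Taxon15,Taxon29)),Taxon12)).
From Taxon18 up to that node: 2 branches. From Taxon29 up to the same node: 4 branches. Total: 2 + 4 = 6.

6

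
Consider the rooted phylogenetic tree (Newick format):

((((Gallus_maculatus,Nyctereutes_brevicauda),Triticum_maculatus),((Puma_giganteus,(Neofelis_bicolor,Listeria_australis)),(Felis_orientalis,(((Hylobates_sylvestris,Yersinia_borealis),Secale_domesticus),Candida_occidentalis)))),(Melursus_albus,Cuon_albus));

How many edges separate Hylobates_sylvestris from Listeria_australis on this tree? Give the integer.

The MRCA of Hylobates_sylvestris and Listeria_australis is the node subtending ((Puma_giganteus,(Neofelis_bicolor,Listeria_australis)),(Felis_orientalis,(((Hylobates_sylvestris,Yersinia_borealis),Secale_domesticus),Candida_occidentalis))).
From Hylobates_sylvestris up to that node: 5 branches. From Listeria_australis up to the same node: 3 branches. Total: 5 + 3 = 8.

8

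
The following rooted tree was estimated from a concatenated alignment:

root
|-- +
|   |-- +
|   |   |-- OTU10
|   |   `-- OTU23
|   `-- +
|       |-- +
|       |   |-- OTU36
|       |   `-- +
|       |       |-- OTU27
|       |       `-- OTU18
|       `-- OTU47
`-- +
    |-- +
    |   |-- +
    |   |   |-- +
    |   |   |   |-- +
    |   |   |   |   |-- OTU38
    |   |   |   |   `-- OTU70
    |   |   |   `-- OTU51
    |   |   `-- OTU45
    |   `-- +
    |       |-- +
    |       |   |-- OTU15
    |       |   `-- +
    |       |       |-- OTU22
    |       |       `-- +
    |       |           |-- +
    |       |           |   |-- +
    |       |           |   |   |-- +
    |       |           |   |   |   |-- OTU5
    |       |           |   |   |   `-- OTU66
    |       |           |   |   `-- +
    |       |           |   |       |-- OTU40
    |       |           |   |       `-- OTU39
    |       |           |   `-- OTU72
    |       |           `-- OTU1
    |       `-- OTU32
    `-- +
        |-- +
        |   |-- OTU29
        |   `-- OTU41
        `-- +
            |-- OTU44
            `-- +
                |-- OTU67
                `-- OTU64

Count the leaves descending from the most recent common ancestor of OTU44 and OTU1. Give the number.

18

The MRCA of OTU44 and OTU1 is the node subtending (((((OTU38,OTU70),OTU51),OTU45),((OTU15,(OTU22,((((OTU5,OTU66),(OTU40,OTU39)),OTU72),OTU1))),OTU32)),((OTU29,OTU41),(OTU44,(OTU67,OTU64)))).
That clade contains 18 terminal taxa: OTU1, OTU15, OTU22, OTU29, OTU32, OTU38, OTU39, OTU40, OTU41, OTU44, OTU45, OTU5, OTU51, OTU64, OTU66, OTU67, OTU70, OTU72.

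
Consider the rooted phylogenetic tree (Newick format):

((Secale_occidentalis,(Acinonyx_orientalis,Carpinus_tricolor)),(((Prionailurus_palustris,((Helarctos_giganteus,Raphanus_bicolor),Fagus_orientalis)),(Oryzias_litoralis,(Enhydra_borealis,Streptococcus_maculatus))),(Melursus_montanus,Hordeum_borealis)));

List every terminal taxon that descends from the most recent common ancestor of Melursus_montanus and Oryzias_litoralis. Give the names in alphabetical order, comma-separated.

Enhydra_borealis, Fagus_orientalis, Helarctos_giganteus, Hordeum_borealis, Melursus_montanus, Oryzias_litoralis, Prionailurus_palustris, Raphanus_bicolor, Streptococcus_maculatus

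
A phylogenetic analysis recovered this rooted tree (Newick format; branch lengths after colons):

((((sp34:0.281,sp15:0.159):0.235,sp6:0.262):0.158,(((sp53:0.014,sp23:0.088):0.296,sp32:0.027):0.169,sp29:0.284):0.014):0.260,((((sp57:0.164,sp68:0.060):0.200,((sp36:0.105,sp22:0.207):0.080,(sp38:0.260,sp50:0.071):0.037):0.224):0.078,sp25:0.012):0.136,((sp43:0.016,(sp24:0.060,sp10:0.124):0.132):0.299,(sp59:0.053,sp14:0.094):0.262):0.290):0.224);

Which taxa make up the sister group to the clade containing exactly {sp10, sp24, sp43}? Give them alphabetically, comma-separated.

sp14, sp59

The clade containing exactly {sp10, sp24, sp43} attaches to the tree at the node subtending ((sp43,(sp24,sp10)),(sp59,sp14)).
The other lineage descending from that same node — the sister group — is (sp59,sp14); its 2 tips in alphabetical order are the answer.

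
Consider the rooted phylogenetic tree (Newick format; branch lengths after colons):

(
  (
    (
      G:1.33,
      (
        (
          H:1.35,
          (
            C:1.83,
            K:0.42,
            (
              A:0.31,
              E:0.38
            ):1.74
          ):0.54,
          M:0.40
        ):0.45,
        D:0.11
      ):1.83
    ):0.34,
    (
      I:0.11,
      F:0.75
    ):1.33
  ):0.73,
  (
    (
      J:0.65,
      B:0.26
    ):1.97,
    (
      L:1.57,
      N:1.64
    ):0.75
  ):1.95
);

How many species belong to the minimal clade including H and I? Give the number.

The MRCA of H and I is the node subtending ((G,((H,(C,K,(A,E)),M),D)),(I,F)).
That clade contains 10 terminal taxa: A, C, D, E, F, G, H, I, K, M.

10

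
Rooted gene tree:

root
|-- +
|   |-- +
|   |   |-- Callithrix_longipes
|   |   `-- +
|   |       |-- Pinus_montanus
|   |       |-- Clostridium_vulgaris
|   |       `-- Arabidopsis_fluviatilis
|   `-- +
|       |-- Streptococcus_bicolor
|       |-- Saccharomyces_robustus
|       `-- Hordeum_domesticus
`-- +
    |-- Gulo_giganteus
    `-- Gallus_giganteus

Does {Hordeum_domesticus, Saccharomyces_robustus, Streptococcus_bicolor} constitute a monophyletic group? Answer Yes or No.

The most recent common ancestor of these taxa subtends (Streptococcus_bicolor,Saccharomyces_robustus,Hordeum_domesticus).
That clade has exactly 3 tips — every listed taxon and nothing else — so the group is monophyletic.

Yes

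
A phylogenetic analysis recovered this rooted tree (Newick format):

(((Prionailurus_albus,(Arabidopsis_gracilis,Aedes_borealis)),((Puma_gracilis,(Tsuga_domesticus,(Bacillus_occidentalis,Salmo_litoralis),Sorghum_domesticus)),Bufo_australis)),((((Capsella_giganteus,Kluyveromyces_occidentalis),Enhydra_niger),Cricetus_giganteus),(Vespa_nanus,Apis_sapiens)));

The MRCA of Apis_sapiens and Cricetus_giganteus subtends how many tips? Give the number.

The MRCA of Apis_sapiens and Cricetus_giganteus is the node subtending ((((Capsella_giganteus,Kluyveromyces_occidentalis),Enhydra_niger),Cricetus_giganteus),(Vespa_nanus,Apis_sapiens)).
That clade contains 6 terminal taxa: Apis_sapiens, Capsella_giganteus, Cricetus_giganteus, Enhydra_niger, Kluyveromyces_occidentalis, Vespa_nanus.

6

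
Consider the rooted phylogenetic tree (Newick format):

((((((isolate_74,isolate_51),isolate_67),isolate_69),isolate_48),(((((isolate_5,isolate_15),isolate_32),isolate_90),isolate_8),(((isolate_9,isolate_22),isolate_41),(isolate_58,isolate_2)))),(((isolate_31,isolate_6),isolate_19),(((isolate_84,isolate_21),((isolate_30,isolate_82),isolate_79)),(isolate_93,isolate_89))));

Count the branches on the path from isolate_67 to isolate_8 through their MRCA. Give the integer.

The MRCA of isolate_67 and isolate_8 is the node subtending (((((isolate_74,isolate_51),isolate_67),isolate_69),isolate_48),(((((isolate_5,isolate_15),isolate_32),isolate_90),isolate_8),(((isolate_9,isolate_22),isolate_41),(isolate_58,isolate_2)))).
From isolate_67 up to that node: 4 branches. From isolate_8 up to the same node: 3 branches. Total: 4 + 3 = 7.

7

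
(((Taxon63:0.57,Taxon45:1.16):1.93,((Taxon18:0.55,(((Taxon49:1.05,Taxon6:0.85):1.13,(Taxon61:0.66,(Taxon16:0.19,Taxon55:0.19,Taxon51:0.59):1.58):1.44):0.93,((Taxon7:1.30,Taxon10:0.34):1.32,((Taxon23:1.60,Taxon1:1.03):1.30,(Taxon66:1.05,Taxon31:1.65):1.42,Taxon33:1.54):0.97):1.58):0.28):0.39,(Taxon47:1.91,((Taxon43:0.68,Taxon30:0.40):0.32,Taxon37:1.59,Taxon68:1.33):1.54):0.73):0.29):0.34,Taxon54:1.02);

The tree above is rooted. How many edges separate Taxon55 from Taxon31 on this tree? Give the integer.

8

The MRCA of Taxon55 and Taxon31 is the node subtending (((Taxon49,Taxon6),(Taxon61,(Taxon16,Taxon55,Taxon51))),((Taxon7,Taxon10),((Taxon23,Taxon1),(Taxon66,Taxon31),Taxon33))).
From Taxon55 up to that node: 4 branches. From Taxon31 up to the same node: 4 branches. Total: 4 + 4 = 8.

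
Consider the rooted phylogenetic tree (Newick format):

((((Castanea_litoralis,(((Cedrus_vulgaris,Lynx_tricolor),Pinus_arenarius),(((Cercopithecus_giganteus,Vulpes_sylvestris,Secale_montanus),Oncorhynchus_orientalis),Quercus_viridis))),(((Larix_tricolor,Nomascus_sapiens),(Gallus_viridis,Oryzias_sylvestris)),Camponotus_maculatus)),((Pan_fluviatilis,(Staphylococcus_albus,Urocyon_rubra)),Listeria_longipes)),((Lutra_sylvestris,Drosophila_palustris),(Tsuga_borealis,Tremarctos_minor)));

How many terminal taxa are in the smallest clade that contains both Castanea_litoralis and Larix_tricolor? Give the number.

The MRCA of Castanea_litoralis and Larix_tricolor is the node subtending ((Castanea_litoralis,(((Cedrus_vulgaris,Lynx_tricolor),Pinus_arenarius),(((Cercopithecus_giganteus,Vulpes_sylvestris,Secale_montanus),Oncorhynchus_orientalis),Quercus_viridis))),(((Larix_tricolor,Nomascus_sapiens),(Gallus_viridis,Oryzias_sylvestris)),Camponotus_maculatus)).
That clade contains 14 terminal taxa: Camponotus_maculatus, Castanea_litoralis, Cedrus_vulgaris, Cercopithecus_giganteus, Gallus_viridis, Larix_tricolor, Lynx_tricolor, Nomascus_sapiens, Oncorhynchus_orientalis, Oryzias_sylvestris, Pinus_arenarius, Quercus_viridis, Secale_montanus, Vulpes_sylvestris.

14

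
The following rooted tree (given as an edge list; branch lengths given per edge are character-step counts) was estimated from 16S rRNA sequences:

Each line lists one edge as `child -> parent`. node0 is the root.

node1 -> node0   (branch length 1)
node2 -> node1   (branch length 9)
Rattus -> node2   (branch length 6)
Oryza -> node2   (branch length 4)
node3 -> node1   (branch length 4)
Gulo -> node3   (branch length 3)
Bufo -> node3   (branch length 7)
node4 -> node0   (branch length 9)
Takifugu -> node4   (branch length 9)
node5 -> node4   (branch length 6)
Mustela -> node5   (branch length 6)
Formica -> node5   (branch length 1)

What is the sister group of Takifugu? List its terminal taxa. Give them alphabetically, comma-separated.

Takifugu attaches to the tree at the node subtending (Takifugu,(Mustela,Formica)).
The other lineage descending from that same node — the sister group — is (Mustela,Formica); its 2 tips in alphabetical order are the answer.

Formica, Mustela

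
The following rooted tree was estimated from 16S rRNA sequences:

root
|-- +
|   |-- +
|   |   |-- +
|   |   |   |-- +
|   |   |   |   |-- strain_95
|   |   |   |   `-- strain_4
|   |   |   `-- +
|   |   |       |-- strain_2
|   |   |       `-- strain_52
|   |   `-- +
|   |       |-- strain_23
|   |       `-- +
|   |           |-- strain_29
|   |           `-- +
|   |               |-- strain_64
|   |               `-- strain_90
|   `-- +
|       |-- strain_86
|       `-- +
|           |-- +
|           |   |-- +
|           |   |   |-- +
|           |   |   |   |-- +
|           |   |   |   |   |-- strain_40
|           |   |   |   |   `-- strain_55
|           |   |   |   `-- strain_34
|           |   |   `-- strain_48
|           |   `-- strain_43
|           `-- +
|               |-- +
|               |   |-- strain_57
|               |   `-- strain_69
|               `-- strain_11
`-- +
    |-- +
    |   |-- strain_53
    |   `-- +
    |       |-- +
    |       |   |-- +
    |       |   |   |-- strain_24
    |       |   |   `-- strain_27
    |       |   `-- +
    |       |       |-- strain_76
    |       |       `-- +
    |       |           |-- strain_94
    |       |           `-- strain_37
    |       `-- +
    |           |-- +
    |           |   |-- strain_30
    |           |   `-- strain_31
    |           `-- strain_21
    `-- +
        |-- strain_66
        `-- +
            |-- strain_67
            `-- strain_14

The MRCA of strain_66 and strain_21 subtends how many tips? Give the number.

The MRCA of strain_66 and strain_21 is the node subtending ((strain_53,(((strain_24,strain_27),(strain_76,(strain_94,strain_37))),((strain_30,strain_31),strain_21))),(strain_66,(strain_67,strain_14))).
That clade contains 12 terminal taxa: strain_14, strain_21, strain_24, strain_27, strain_30, strain_31, strain_37, strain_53, strain_66, strain_67, strain_76, strain_94.

12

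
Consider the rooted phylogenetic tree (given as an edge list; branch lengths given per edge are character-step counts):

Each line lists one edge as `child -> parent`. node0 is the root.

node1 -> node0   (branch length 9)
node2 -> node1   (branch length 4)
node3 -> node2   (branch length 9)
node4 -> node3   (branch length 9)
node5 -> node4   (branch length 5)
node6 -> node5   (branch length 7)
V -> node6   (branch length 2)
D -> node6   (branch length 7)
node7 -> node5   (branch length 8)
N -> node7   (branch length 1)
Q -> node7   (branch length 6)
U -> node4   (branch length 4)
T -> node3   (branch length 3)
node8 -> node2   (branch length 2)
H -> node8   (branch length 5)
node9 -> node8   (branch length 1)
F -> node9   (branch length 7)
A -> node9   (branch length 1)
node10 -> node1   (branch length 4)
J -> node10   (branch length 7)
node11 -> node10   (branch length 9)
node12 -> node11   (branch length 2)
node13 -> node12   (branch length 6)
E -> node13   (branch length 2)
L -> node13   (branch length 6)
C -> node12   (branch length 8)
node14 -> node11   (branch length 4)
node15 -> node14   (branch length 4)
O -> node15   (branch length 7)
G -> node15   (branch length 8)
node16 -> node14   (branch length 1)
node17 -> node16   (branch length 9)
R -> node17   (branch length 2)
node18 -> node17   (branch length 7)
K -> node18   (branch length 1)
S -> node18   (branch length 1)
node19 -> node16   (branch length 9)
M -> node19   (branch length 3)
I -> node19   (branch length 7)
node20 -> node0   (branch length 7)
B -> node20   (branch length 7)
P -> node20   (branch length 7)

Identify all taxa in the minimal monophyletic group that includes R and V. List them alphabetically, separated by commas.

A, C, D, E, F, G, H, I, J, K, L, M, N, O, Q, R, S, T, U, V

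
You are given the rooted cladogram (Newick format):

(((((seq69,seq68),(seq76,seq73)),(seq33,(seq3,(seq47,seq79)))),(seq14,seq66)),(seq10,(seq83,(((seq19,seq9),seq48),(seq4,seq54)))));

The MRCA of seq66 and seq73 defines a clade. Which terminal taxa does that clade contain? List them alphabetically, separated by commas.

Tracing seq66: it sits inside (seq14,seq66).
Tracing seq73: it sits inside (seq76,seq73).
The smallest clade enclosing both is ((((seq69,seq68),(seq76,seq73)),(seq33,(seq3,(seq47,seq79)))),(seq14,seq66)); the answer is its 10 terminal taxa in alphabetical order.

seq14, seq3, seq33, seq47, seq66, seq68, seq69, seq73, seq76, seq79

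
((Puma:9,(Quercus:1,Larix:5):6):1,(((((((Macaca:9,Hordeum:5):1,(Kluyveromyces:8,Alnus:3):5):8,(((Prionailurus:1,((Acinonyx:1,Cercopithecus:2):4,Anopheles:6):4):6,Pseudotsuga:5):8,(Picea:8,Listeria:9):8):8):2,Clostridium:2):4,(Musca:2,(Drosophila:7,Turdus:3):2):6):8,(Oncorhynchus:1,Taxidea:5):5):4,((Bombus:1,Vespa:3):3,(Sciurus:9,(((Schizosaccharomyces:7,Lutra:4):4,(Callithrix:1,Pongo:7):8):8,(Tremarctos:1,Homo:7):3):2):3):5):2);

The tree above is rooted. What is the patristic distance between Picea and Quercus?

The path runs Picea → … → MRCA → … → Quercus; the MRCA is the root of the tree.
Branch lengths along that path: 8 + 8 + 8 + 2 + 4 + 8 + 4 + 2 + 1 + 6 + 1 = 52.

52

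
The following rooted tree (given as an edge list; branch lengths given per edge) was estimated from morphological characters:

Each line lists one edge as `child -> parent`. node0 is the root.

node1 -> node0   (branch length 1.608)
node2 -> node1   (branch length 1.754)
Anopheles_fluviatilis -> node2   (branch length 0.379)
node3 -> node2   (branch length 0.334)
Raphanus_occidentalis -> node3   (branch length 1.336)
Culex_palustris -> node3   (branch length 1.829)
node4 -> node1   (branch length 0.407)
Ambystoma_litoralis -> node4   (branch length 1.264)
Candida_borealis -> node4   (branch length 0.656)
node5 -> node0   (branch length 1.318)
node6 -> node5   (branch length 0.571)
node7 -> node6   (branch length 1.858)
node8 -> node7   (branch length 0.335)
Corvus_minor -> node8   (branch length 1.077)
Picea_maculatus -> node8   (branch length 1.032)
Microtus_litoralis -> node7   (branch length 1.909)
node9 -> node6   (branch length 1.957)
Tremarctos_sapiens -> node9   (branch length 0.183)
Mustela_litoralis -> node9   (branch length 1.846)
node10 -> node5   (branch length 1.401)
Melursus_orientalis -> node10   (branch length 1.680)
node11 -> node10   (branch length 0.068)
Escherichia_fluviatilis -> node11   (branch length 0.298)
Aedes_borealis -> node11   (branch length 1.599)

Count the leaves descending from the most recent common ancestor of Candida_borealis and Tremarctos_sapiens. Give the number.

13

The MRCA of Candida_borealis and Tremarctos_sapiens is the root, so the clade is the entire tree.
That clade contains 13 terminal taxa: Aedes_borealis, Ambystoma_litoralis, Anopheles_fluviatilis, Candida_borealis, Corvus_minor, Culex_palustris, Escherichia_fluviatilis, Melursus_orientalis, Microtus_litoralis, Mustela_litoralis, Picea_maculatus, Raphanus_occidentalis, Tremarctos_sapiens.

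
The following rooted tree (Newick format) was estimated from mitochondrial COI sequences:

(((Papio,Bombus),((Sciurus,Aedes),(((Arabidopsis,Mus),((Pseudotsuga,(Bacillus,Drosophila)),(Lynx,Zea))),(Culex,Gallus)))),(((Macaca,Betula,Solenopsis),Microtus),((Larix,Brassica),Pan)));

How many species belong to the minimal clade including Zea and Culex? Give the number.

9

The MRCA of Zea and Culex is the node subtending (((Arabidopsis,Mus),((Pseudotsuga,(Bacillus,Drosophila)),(Lynx,Zea))),(Culex,Gallus)).
That clade contains 9 terminal taxa: Arabidopsis, Bacillus, Culex, Drosophila, Gallus, Lynx, Mus, Pseudotsuga, Zea.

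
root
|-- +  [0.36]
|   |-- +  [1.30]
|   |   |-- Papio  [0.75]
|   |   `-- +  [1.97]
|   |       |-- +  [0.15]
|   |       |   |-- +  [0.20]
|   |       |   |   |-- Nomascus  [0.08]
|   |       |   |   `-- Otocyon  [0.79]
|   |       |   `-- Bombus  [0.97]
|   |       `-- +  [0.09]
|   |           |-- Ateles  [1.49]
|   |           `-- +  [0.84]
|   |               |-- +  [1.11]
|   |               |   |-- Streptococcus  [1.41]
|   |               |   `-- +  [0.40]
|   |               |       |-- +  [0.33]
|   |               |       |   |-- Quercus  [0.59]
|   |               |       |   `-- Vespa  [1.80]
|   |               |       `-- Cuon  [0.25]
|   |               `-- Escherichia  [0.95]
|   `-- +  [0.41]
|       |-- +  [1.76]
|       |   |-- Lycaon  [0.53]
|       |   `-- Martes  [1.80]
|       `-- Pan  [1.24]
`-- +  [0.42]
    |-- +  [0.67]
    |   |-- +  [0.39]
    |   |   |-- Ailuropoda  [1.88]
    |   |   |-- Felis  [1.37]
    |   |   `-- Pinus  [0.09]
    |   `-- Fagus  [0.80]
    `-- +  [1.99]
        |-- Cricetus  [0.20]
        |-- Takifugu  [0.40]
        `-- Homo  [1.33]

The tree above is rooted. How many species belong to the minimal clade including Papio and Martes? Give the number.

The MRCA of Papio and Martes is the node subtending ((Papio,(((Nomascus,Otocyon),Bombus),(Ateles,((Streptococcus,((Quercus,Vespa),Cuon)),Escherichia)))),((Lycaon,Martes),Pan)).
That clade contains 13 terminal taxa: Ateles, Bombus, Cuon, Escherichia, Lycaon, Martes, Nomascus, Otocyon, Pan, Papio, Quercus, Streptococcus, Vespa.

13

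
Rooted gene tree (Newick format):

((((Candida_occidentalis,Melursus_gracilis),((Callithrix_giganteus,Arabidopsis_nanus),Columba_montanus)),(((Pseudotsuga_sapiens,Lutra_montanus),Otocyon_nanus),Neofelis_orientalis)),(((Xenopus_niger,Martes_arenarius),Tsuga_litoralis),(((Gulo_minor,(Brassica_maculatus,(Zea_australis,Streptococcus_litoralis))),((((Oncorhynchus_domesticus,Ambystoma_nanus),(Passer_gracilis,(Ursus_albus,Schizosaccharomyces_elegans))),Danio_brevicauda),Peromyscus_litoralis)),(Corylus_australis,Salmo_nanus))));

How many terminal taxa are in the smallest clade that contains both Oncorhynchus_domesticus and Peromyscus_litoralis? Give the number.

7

The MRCA of Oncorhynchus_domesticus and Peromyscus_litoralis is the node subtending ((((Oncorhynchus_domesticus,Ambystoma_nanus),(Passer_gracilis,(Ursus_albus,Schizosaccharomyces_elegans))),Danio_brevicauda),Peromyscus_litoralis).
That clade contains 7 terminal taxa: Ambystoma_nanus, Danio_brevicauda, Oncorhynchus_domesticus, Passer_gracilis, Peromyscus_litoralis, Schizosaccharomyces_elegans, Ursus_albus.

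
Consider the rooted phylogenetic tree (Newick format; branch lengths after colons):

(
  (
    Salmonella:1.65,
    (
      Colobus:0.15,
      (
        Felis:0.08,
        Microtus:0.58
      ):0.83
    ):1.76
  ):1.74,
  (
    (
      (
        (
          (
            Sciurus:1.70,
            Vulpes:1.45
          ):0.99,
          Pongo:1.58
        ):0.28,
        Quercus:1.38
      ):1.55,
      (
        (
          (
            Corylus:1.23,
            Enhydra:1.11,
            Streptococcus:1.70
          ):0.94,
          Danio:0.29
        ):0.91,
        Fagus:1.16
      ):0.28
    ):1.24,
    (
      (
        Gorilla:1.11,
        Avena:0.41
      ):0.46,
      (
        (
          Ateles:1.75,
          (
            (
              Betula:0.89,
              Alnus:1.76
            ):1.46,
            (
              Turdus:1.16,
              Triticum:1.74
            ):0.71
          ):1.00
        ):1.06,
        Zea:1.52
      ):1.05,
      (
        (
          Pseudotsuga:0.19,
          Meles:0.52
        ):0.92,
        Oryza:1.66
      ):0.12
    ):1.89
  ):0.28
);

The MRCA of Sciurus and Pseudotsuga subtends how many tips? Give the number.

20

The MRCA of Sciurus and Pseudotsuga is the node subtending (((((Sciurus,Vulpes),Pongo),Quercus),(((Corylus,Enhydra,Streptococcus),Danio),Fagus)),((Gorilla,Avena),((Ateles,((Betula,Alnus),(Turdus,Triticum))),Zea),((Pseudotsuga,Meles),Oryza))).
That clade contains 20 terminal taxa: Alnus, Ateles, Avena, Betula, Corylus, Danio, Enhydra, Fagus, Gorilla, Meles, Oryza, Pongo, Pseudotsuga, Quercus, Sciurus, Streptococcus, Triticum, Turdus, Vulpes, Zea.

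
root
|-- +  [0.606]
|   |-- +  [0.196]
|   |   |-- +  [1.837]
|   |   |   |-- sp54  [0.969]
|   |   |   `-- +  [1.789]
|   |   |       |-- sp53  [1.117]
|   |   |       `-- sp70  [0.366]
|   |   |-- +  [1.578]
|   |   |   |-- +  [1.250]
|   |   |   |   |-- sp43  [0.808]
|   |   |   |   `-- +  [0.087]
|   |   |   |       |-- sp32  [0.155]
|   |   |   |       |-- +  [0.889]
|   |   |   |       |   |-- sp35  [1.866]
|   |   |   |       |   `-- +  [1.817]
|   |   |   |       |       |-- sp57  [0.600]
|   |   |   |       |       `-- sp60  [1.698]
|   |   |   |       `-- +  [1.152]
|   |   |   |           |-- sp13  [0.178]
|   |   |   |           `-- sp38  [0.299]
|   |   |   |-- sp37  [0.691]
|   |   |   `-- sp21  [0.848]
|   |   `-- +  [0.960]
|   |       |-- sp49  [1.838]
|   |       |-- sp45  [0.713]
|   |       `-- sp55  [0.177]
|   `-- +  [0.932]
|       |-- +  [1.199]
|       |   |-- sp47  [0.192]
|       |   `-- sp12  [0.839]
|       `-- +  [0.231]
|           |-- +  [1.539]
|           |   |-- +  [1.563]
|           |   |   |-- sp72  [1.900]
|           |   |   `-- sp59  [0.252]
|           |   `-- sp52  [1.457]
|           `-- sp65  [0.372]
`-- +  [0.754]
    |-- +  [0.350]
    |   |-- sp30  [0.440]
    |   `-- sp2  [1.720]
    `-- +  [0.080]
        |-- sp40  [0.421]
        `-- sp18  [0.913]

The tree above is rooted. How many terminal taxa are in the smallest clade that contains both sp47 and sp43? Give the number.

The MRCA of sp47 and sp43 is the node subtending (((sp54,(sp53,sp70)),((sp43,(sp32,(sp35,(sp57,sp60)),(sp13,sp38))),sp37,sp21),(sp49,sp45,sp55)),((sp47,sp12),(((sp72,sp59),sp52),sp65))).
That clade contains 21 terminal taxa: sp12, sp13, sp21, sp32, sp35, sp37, sp38, sp43, sp45, sp47, sp49, sp52, sp53, sp54, sp55, sp57, sp59, sp60, sp65, sp70, sp72.

21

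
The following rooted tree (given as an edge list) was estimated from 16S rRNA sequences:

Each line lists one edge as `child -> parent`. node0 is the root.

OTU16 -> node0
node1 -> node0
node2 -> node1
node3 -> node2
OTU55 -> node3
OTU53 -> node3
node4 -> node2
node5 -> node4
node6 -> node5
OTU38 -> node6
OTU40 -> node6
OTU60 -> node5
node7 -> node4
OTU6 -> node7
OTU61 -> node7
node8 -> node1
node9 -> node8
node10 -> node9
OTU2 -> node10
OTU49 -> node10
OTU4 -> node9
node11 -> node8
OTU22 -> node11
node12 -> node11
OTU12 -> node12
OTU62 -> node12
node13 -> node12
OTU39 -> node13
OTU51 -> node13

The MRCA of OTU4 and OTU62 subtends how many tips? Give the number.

8

The MRCA of OTU4 and OTU62 is the node subtending (((OTU2,OTU49),OTU4),(OTU22,(OTU12,OTU62,(OTU39,OTU51)))).
That clade contains 8 terminal taxa: OTU12, OTU2, OTU22, OTU39, OTU4, OTU49, OTU51, OTU62.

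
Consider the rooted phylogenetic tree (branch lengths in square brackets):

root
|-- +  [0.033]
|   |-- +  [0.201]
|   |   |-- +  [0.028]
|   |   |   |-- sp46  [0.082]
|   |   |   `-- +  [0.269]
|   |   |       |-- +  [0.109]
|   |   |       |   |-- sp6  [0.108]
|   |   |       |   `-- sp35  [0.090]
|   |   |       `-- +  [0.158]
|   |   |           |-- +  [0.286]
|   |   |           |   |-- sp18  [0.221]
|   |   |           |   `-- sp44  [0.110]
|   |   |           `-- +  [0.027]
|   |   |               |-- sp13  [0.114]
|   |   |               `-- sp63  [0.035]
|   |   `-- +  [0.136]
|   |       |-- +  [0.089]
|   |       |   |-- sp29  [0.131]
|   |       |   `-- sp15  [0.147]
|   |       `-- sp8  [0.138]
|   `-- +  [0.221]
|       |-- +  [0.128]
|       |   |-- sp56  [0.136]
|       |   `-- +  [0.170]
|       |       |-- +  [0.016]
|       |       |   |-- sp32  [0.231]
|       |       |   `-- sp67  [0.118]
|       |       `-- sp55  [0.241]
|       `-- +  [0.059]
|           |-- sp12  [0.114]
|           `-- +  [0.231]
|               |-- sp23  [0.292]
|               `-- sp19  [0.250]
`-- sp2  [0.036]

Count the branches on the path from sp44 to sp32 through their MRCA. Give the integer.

11

The MRCA of sp44 and sp32 is the node subtending (((sp46,((sp6,sp35),((sp18,sp44),(sp13,sp63)))),((sp29,sp15),sp8)),((sp56,((sp32,sp67),sp55)),(sp12,(sp23,sp19)))).
From sp44 up to that node: 6 branches. From sp32 up to the same node: 5 branches. Total: 6 + 5 = 11.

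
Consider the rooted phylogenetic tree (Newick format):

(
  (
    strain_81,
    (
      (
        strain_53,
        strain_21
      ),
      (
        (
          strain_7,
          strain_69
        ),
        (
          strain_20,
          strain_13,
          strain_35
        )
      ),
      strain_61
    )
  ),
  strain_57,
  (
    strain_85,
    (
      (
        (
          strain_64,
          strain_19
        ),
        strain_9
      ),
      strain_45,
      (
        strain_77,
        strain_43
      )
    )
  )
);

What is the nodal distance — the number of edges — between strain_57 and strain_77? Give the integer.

The MRCA of strain_57 and strain_77 is the root of the tree.
From strain_57 up to that node: 1 branch. From strain_77 up to the same node: 4 branches. Total: 1 + 4 = 5.

5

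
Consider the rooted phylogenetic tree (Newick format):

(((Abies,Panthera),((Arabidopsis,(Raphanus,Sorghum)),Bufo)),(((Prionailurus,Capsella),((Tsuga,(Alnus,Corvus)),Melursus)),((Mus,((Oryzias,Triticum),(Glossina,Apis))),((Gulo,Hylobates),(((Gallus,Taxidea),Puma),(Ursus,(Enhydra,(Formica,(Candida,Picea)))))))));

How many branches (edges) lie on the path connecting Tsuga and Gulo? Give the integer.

The MRCA of Tsuga and Gulo is the node subtending (((Prionailurus,Capsella),((Tsuga,(Alnus,Corvus)),Melursus)),((Mus,((Oryzias,Triticum),(Glossina,Apis))),((Gulo,Hylobates),(((Gallus,Taxidea),Puma),(Ursus,(Enhydra,(Formica,(Candida,Picea)))))))).
From Tsuga up to that node: 4 branches. From Gulo up to the same node: 4 branches. Total: 4 + 4 = 8.

8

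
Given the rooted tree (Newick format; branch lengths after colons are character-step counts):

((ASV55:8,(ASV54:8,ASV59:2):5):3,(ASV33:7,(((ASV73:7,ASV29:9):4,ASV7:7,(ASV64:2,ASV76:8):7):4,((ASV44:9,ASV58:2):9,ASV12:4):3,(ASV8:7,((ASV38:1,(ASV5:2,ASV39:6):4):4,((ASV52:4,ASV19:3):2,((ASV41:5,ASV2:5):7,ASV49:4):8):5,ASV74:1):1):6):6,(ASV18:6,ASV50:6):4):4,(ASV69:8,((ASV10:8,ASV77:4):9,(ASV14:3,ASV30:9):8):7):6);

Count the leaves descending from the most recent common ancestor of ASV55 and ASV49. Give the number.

29

The MRCA of ASV55 and ASV49 is the root, so the clade is the entire tree.
That clade contains 29 terminal taxa: ASV10, ASV12, ASV14, ASV18, ASV19, ASV2, ASV29, ASV30, ASV33, ASV38, ASV39, ASV41, ASV44, ASV49, ASV5, ASV50, ASV52, ASV54, ASV55, ASV58, ASV59, ASV64, ASV69, ASV7, ASV73, ASV74, ASV76, ASV77, ASV8.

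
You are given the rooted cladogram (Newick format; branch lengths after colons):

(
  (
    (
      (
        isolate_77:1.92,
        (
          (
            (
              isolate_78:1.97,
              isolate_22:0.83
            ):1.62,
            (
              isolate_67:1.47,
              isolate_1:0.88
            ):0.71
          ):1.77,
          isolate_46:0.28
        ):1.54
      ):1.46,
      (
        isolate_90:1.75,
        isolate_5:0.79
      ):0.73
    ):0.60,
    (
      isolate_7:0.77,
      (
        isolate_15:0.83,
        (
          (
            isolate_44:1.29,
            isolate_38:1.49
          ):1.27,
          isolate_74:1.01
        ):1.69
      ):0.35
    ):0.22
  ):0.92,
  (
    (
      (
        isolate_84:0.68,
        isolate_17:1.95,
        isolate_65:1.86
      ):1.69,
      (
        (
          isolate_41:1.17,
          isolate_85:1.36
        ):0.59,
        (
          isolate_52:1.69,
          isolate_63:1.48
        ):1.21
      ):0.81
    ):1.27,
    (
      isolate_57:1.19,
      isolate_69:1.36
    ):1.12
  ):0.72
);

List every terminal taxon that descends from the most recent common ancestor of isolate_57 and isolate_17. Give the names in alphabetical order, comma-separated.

Tracing isolate_57: it sits inside (isolate_57,isolate_69).
Tracing isolate_17: it sits inside (isolate_84,isolate_17,isolate_65).
The smallest clade enclosing both is (((isolate_84,isolate_17,isolate_65),((isolate_41,isolate_85),(isolate_52,isolate_63))),(isolate_57,isolate_69)); the answer is its 9 terminal taxa in alphabetical order.

isolate_17, isolate_41, isolate_52, isolate_57, isolate_63, isolate_65, isolate_69, isolate_84, isolate_85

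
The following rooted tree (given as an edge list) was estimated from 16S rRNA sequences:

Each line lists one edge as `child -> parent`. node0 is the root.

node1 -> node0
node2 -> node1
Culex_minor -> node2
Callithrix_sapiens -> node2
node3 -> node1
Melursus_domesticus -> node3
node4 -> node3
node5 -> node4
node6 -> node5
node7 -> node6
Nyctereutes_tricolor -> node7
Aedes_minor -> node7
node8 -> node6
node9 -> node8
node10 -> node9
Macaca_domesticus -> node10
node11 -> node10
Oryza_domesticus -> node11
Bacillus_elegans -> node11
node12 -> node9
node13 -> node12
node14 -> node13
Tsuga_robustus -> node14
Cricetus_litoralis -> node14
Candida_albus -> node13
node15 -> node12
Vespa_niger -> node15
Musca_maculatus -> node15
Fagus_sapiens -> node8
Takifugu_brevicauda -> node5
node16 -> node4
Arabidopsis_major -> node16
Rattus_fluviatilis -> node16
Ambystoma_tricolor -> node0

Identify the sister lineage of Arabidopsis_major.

Arabidopsis_major attaches to the tree at the node subtending (Arabidopsis_major,Rattus_fluviatilis).
The other lineage descending from that same node — the sister group — is the single tip Rattus_fluviatilis.

Rattus_fluviatilis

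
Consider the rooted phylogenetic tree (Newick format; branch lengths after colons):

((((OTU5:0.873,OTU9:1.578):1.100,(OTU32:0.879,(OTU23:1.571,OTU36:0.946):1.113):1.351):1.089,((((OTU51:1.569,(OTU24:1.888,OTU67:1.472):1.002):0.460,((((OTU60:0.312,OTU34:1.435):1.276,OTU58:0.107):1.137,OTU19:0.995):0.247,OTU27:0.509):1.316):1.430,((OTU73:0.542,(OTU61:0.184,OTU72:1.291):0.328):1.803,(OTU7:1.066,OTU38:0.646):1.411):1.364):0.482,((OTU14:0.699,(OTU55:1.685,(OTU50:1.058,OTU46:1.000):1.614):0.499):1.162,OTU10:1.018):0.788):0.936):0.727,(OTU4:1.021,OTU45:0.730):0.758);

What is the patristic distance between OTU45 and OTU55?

7.285

The path runs OTU45 → … → MRCA → … → OTU55; the MRCA is the root of the tree.
Branch lengths along that path: 0.730 + 0.758 + 0.727 + 0.936 + 0.788 + 1.162 + 0.499 + 1.685 = 7.285.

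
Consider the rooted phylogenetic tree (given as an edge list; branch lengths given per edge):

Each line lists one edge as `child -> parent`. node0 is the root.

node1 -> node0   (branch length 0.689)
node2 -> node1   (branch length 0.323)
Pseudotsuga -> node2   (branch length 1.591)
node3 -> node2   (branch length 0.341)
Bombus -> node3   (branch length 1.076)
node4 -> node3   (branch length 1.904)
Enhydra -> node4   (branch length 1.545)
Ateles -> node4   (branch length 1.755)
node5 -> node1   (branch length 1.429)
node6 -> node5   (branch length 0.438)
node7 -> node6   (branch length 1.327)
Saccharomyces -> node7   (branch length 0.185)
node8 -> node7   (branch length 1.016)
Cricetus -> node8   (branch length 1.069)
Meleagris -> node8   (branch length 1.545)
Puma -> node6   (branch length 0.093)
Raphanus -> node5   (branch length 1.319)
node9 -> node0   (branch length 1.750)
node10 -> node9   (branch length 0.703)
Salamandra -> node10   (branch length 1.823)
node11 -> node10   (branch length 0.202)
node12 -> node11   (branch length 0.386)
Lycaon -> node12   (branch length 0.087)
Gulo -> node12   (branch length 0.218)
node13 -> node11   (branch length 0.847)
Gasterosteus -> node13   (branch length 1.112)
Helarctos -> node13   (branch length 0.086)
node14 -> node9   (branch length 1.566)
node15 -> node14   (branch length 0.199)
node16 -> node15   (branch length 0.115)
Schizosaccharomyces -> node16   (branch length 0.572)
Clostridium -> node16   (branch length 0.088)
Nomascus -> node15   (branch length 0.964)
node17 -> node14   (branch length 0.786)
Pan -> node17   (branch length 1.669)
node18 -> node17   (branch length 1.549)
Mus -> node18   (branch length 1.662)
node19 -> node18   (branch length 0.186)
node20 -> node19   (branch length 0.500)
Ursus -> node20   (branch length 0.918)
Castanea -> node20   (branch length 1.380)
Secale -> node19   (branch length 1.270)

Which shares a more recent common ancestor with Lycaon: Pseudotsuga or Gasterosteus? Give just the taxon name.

Gasterosteus

The MRCA of Lycaon and Gasterosteus subtends ((Lycaon,Gulo),(Gasterosteus,Helarctos)) (4 taxa).
The MRCA of Lycaon and Pseudotsuga is the root, subtending the entire tree (22 taxa).
The first is nested inside the second, so Lycaon shares a more recent common ancestor with Gasterosteus.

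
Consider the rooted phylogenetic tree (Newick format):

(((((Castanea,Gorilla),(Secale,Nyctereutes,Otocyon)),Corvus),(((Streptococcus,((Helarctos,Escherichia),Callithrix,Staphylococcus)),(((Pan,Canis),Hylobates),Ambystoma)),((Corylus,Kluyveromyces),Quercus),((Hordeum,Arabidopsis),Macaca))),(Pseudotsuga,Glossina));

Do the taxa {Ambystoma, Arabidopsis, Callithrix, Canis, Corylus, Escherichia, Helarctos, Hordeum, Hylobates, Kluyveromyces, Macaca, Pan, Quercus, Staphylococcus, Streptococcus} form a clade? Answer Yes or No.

Yes

The most recent common ancestor of these taxa subtends (((Streptococcus,((Helarctos,Escherichia),Callithrix,Staphylococcus)),(((Pan,Canis),Hylobates),Ambystoma)),((Corylus,Kluyveromyces),Quercus),((Hordeum,Arabidopsis),Macaca)).
That clade has exactly 15 tips — every listed taxon and nothing else — so the group is monophyletic.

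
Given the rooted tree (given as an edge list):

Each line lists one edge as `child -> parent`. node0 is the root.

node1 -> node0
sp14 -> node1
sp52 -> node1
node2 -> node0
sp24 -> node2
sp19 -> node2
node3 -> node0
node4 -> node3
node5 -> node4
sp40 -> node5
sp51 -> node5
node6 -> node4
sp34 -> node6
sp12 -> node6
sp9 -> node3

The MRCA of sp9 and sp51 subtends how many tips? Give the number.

5

The MRCA of sp9 and sp51 is the node subtending (((sp40,sp51),(sp34,sp12)),sp9).
That clade contains 5 terminal taxa: sp12, sp34, sp40, sp51, sp9.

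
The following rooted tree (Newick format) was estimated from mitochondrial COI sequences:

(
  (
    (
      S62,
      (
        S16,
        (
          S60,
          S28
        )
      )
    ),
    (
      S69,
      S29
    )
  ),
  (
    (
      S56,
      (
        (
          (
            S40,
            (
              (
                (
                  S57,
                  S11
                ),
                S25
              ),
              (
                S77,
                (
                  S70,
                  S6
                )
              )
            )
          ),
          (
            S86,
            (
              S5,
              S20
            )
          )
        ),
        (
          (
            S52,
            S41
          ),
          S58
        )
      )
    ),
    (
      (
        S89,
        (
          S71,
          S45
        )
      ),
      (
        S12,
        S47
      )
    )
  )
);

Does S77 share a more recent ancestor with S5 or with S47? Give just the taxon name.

The MRCA of S77 and S5 subtends ((S40,(((S57,S11),S25),(S77,(S70,S6)))),(S86,(S5,S20))) (10 taxa).
The MRCA of S77 and S47 subtends ((S56,(((S40,(((S57,S11),S25),(S77,(S70,S6)))),(S86,(S5,S20))),((S52,S41),S58))),((S89,(S71,S45)),(S12,S47))) (19 taxa).
The first is nested inside the second, so S77 shares a more recent common ancestor with S5.

S5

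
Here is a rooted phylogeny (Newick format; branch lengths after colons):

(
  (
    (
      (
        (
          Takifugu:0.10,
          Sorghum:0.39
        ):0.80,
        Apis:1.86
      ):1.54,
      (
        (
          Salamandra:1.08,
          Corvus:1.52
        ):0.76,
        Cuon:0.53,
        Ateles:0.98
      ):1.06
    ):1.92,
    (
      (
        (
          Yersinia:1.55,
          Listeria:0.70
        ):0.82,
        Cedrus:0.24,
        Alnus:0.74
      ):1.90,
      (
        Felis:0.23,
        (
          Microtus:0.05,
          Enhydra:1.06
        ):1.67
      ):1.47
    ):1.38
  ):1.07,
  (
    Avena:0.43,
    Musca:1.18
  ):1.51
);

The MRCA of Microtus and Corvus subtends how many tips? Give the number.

The MRCA of Microtus and Corvus is the node subtending ((((Takifugu,Sorghum),Apis),((Salamandra,Corvus),Cuon,Ateles)),(((Yersinia,Listeria),Cedrus,Alnus),(Felis,(Microtus,Enhydra)))).
That clade contains 14 terminal taxa: Alnus, Apis, Ateles, Cedrus, Corvus, Cuon, Enhydra, Felis, Listeria, Microtus, Salamandra, Sorghum, Takifugu, Yersinia.

14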